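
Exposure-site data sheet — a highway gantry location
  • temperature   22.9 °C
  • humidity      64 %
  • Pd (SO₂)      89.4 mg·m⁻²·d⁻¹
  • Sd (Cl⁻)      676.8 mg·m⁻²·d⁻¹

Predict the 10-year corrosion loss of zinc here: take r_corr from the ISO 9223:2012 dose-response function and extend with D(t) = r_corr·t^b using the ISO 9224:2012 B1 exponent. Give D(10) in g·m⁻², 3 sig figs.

zinc: f(T) = -0.071·(T−10) [T>10 °C] = -0.9159
  sulphur-dioxide contribution → 0.7079 μm/a
  chloride contribution → 8.397 μm/a
  total first-year rate 9.105 μm/a
Long-term exponent b (ISO 9224 Table 2, B1) = 0.813
  D(10) = 9.105 × 10^0.813 = 9.105 × 6.501 = 59.19 μm
  Mass loss = 59.19 μm × 7.14 g/cm³ = 422.6 g·m⁻²

D(10) = 423 g·m⁻²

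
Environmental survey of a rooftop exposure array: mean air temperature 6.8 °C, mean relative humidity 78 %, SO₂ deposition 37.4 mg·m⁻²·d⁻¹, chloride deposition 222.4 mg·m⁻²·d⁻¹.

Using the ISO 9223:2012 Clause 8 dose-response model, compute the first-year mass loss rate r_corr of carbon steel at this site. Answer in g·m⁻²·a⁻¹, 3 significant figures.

carbon steel: T≤10 °C ⇒ hinge +0.150·(6.8−10) = -0.4800
  sulphur-dioxide contribution → 34.27 μm/a
  chloride contribution → 50.1 μm/a
  total first-year rate 84.37 μm/a
Convert to mass loss: 84.37 μm/a × 7.85 g/cm³ = 662.3 g·m⁻²·a⁻¹

r_corr = 662 g·m⁻²·a⁻¹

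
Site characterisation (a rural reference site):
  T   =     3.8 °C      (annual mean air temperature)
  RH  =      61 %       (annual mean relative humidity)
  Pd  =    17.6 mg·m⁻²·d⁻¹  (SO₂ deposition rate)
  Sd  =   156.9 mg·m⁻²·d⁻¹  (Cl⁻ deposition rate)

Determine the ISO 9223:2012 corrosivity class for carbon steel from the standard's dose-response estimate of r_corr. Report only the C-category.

C3

carbon steel: f(T) = +0.150·(T−10) [T≤10 °C] = -0.9300
  SO₂ term: 1.77·17.6^0.52·exp(0.02·61-0.9300) = 10.51
  Sd branch = 0.102·Sd^0.62·e^(0.033·RH+0.04·T) = 20.42 μm/a
  sum: 10.51 + 20.42 → r_corr = 30.93 μm/a
30.9 μm/a falls in (25, 50] for carbon steel → category C3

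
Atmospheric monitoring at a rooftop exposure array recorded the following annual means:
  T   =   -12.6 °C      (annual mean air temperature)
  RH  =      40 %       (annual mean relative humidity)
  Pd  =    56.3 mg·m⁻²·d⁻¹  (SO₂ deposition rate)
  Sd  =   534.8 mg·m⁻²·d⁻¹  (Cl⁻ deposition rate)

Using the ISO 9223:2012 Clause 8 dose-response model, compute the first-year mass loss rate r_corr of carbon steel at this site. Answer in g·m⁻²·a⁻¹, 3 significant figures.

carbon steel: temperature factor f = +0.150·(-22.6) = -3.3900
  Pd branch = 1.77·Pd^0.52·e^(0.02·RH+f) = 1.08 μm/a
  Cl⁻ term: 0.102·534.8^0.62·exp(0.033·40+0.04·-12.6) = 11.34
  sum: 1.08 + 11.34 → r_corr = 12.42 μm/a
Convert to mass loss: 12.42 μm/a × 7.85 g/cm³ = 97.47 g·m⁻²·a⁻¹

r_corr = 97.5 g·m⁻²·a⁻¹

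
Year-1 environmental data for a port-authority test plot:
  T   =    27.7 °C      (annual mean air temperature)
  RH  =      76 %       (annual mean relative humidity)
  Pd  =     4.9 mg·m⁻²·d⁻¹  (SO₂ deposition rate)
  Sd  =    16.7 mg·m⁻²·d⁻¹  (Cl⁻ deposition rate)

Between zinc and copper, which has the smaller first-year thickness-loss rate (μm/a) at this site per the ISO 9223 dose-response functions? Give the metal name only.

copper

zinc: f(T) = -0.071·(T−10) [T>10 °C] = -1.2567
  sulphur-dioxide contribution → 0.2437 μm/a
  chloride contribution → 1.685 μm/a
  ⇒ r_corr(zinc) = 1.929 μm/a
copper: f(T) = -0.080·(T−10) [T>10 °C] = -1.4160
  sulphur-dioxide contribution → 0.1722 μm/a
  chloride contribution → 1.314 μm/a
  ⇒ r_corr(copper) = 1.486 μm/a
Ordering by μm/a: zinc (1.93) > copper (1.49)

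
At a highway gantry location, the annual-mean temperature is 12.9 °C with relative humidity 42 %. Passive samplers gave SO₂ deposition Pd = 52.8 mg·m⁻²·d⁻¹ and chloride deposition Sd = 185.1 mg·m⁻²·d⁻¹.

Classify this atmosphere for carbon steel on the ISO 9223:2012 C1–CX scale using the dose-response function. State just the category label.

C3

carbon steel: f(T) = -0.054·(T−10) [T>10 °C] = -0.1566
  sulphur-dioxide contribution → 27.58 μm/a
  chloride contribution → 17.39 μm/a
  total first-year rate 44.97 μm/a
Category bounds: 25…50 μm/a bracket r_corr ⇒ C3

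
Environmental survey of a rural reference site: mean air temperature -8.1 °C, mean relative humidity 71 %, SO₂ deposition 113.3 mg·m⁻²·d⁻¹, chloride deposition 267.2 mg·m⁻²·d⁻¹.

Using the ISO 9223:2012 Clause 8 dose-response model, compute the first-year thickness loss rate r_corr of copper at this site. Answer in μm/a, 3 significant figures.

r_corr = 0.524 μm/a

copper: temperature factor f = +0.126·(-18.1) = -2.2806
  Pd branch = 0.0053·Pd^0.26·e^(0.059·RH+f) = 0.1222 μm/a
  Sd branch = 0.01025·Sd^0.27·e^(0.036·RH+0.049·T) = 0.4015 μm/a
  r_corr = 0.1222 + 0.4015 = 0.5237 μm/a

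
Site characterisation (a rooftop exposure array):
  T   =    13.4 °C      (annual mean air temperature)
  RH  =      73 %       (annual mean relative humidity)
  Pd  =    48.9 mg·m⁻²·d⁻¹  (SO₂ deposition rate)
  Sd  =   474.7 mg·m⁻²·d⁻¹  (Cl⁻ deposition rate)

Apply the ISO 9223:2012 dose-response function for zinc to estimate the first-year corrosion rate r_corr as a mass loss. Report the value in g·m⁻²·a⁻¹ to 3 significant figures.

zinc: T>10 °C ⇒ hinge -0.071·(13.4−10) = -0.2414
  SO₂ term: 0.0129·48.9^0.44·exp(0.046·73-0.2414) = 1.612
  Sd branch = 0.0175·Sd^0.57·e^(0.008·RH+0.085·T) = 3.288 μm/a
  r_corr = 1.612 + 3.288 = 4.9 μm/a
Convert to mass loss: 4.9 μm/a × 7.14 g/cm³ = 34.98 g·m⁻²·a⁻¹

r_corr = 35.0 g·m⁻²·a⁻¹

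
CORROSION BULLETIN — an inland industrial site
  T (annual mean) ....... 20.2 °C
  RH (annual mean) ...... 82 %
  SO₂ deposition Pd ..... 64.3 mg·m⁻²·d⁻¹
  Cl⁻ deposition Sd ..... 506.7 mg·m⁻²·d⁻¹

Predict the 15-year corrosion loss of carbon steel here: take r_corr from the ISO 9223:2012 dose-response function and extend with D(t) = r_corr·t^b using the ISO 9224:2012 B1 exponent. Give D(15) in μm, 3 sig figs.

D(15) = 860 μm

carbon steel: temperature factor f = -0.054·(10.2) = -0.5508
  Pd branch = 1.77·Pd^0.52·e^(0.02·RH+f) = 45.84 μm/a
  Cl⁻ term: 0.102·506.7^0.62·exp(0.033·82+0.04·20.2) = 162.8
  sum: 45.84 + 162.8 → r_corr = 208.6 μm/a
Long-term exponent b (ISO 9224 Table 2, B1) = 0.523
  D(15) = 208.6 × 15^0.523 = 208.6 × 4.122 = 860 μm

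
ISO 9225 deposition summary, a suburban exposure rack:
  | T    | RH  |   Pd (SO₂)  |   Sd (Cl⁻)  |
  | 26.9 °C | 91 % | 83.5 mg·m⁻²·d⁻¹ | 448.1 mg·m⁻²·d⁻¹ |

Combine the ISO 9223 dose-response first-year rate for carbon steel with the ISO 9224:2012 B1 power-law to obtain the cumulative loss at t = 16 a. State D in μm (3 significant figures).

carbon steel: T>10 °C ⇒ hinge -0.054·(26.9−10) = -0.9126
  sulphur-dioxide contribution → 43.79 μm/a
  chloride contribution → 265.4 μm/a
  total first-year rate 309.2 μm/a
Power-law: D(16) = r_corr · 16^0.523
  D(16) = 309.2 × 16^0.523 = 309.2 × 4.263 = 1318 μm

D(16) = 1.32e+03 μm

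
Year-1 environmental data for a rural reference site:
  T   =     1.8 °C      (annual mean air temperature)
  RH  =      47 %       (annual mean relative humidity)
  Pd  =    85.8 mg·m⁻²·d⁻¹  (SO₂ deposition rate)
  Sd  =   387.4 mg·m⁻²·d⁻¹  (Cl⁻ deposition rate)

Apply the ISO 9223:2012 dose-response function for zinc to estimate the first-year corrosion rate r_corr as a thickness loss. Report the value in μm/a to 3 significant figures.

r_corr = 1.47 μm/a

zinc: f(T) = +0.038·(T−10) [T≤10 °C] = -0.3116
  Pd branch = 0.0129·Pd^0.44·e^(0.046·RH+f) = 0.582 μm/a
  Cl⁻ term: 0.0175·387.4^0.57·exp(0.008·47+0.085·1.8) = 0.8872
  sum: 0.582 + 0.8872 → r_corr = 1.469 μm/a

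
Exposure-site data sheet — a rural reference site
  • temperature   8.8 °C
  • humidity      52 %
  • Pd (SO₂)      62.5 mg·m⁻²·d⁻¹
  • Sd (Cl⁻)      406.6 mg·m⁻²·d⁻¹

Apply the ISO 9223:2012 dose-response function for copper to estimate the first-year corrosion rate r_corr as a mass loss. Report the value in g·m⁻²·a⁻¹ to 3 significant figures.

r_corr = 7.23 g·m⁻²·a⁻¹

copper: f(T) = +0.126·(T−10) [T≤10 °C] = -0.1512
  Pd branch = 0.0053·Pd^0.26·e^(0.059·RH+f) = 0.287 μm/a
  Sd branch = 0.01025·Sd^0.27·e^(0.036·RH+0.049·T) = 0.5194 μm/a
  sum: 0.287 + 0.5194 → r_corr = 0.8064 μm/a
Convert to mass loss: 0.8064 μm/a × 8.96 g/cm³ = 7.225 g·m⁻²·a⁻¹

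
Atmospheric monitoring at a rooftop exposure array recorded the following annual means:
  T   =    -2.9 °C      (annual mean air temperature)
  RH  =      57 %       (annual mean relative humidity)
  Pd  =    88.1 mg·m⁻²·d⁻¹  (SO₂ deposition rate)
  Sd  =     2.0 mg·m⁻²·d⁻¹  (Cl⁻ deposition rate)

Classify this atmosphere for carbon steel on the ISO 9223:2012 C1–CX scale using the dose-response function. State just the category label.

carbon steel: f(T) = +0.150·(T−10) [T≤10 °C] = -1.9350
  sulphur-dioxide contribution → 8.205 μm/a
  chloride contribution → 0.9157 μm/a
  total first-year rate 9.121 μm/a
9.12 μm/a falls in (1.3, 25] for carbon steel → category C2

C2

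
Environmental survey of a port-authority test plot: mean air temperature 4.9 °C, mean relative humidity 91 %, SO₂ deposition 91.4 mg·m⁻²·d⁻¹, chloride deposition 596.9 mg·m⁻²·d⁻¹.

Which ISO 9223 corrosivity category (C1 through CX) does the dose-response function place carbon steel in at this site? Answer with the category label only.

C5

carbon steel: temperature factor f = +0.150·(-5.1) = -0.7650
  SO₂ term: 1.77·91.4^0.52·exp(0.02·91-0.7650) = 53.19
  Cl⁻ term: 0.102·596.9^0.62·exp(0.033·91+0.04·4.9) = 131.5
  sum: 53.19 + 131.5 → r_corr = 184.7 μm/a
ISO 9223 Table 2 (carbon steel): 80 < 185 ≤ 200 μm/a ⇒ C5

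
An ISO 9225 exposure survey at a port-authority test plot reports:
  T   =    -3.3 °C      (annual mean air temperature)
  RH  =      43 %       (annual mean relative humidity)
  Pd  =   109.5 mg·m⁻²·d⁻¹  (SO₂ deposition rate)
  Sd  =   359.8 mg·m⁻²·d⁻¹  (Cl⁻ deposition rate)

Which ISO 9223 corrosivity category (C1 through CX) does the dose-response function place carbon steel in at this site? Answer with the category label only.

C2

carbon steel: T≤10 °C ⇒ hinge +0.150·(-3.3−10) = -1.9950
  sulphur-dioxide contribution → 6.539 μm/a
  chloride contribution → 14.2 μm/a
  ⇒ r_corr(carbon steel) = 20.74 μm/a
ISO 9223 Table 2 (carbon steel): 1.3 < 20.7 ≤ 25 μm/a ⇒ C2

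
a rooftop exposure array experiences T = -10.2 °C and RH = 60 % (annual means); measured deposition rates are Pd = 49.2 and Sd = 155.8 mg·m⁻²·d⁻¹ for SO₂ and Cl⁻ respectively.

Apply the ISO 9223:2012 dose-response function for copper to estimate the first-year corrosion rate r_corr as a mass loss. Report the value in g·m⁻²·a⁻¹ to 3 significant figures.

copper: T≤10 °C ⇒ hinge +0.126·(-10.2−10) = -2.5452
  sulphur-dioxide contribution → 0.03947 μm/a
  chloride contribution → 0.2107 μm/a
  ⇒ r_corr(copper) = 0.2502 μm/a
Convert to mass loss: 0.2502 μm/a × 8.96 g/cm³ = 2.242 g·m⁻²·a⁻¹

r_corr = 2.24 g·m⁻²·a⁻¹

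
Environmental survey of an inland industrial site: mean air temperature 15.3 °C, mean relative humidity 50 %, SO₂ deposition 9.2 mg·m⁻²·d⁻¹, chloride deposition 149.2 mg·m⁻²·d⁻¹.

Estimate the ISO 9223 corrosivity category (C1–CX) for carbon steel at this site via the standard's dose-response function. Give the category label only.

carbon steel: temperature factor f = -0.054·(5.3) = -0.2862
  sulphur-dioxide contribution → 11.46 μm/a
  chloride contribution → 21.81 μm/a
  ⇒ r_corr(carbon steel) = 33.27 μm/a
ISO 9223 Table 2 (carbon steel): 25 < 33.3 ≤ 50 μm/a ⇒ C3

C3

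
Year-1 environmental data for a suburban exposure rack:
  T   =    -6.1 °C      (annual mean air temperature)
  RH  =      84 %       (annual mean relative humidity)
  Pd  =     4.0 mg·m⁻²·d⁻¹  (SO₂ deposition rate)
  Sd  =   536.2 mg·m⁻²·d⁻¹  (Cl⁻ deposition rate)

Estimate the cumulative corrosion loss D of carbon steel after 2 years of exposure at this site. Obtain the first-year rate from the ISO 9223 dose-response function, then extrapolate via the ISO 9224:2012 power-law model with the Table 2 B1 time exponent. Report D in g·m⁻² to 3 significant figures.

D(2) = 729 g·m⁻²

carbon steel: temperature factor f = +0.150·(-16.1) = -2.4150
  SO₂ term: 1.77·4.0^0.52·exp(0.02·84-2.4150) = 1.745
  Sd branch = 0.102·Sd^0.62·e^(0.033·RH+0.04·T) = 62.9 μm/a
  sum: 1.745 + 62.9 → r_corr = 64.65 μm/a
Long-term exponent b (ISO 9224 Table 2, B1) = 0.523
  D(2) = 64.65 × 2^0.523 = 64.65 × 1.437 = 92.9 μm
  Mass loss = 92.9 μm × 7.85 g/cm³ = 729.2 g·m⁻²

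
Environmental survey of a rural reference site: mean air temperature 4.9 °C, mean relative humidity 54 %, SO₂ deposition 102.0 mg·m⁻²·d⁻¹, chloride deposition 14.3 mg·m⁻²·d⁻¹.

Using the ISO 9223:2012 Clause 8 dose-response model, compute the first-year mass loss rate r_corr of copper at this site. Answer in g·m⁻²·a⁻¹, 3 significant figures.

copper: T≤10 °C ⇒ hinge +0.126·(4.9−10) = -0.6426
  SO₂ term: 0.0053·102.0^0.26·exp(0.059·54-0.6426) = 0.2244
  Cl⁻ term: 0.01025·14.3^0.27·exp(0.036·54+0.049·4.9) = 0.1867
  sum: 0.2244 + 0.1867 → r_corr = 0.4112 μm/a
Convert to mass loss: 0.4112 μm/a × 8.96 g/cm³ = 3.684 g·m⁻²·a⁻¹

r_corr = 3.68 g·m⁻²·a⁻¹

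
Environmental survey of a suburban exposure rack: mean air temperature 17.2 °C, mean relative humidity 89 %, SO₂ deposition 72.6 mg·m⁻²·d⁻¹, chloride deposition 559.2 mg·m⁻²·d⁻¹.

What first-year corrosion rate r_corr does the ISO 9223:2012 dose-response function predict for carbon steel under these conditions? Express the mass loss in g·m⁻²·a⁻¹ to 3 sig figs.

r_corr = 2.04e+03 g·m⁻²·a⁻¹

carbon steel: f(T) = -0.054·(T−10) [T>10 °C] = -0.3888
  Pd branch = 1.77·Pd^0.52·e^(0.02·RH+f) = 66.05 μm/a
  Sd branch = 0.102·Sd^0.62·e^(0.033·RH+0.04·T) = 193.4 μm/a
  sum: 66.05 + 193.4 → r_corr = 259.4 μm/a
Convert to mass loss: 259.4 μm/a × 7.85 g/cm³ = 2036 g·m⁻²·a⁻¹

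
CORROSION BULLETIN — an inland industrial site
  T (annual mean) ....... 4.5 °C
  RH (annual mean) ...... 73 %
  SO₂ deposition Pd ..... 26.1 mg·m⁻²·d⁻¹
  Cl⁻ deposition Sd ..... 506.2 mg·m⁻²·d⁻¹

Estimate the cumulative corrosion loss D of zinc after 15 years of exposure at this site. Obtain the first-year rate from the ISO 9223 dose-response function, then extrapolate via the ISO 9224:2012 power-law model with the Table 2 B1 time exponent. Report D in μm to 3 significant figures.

zinc: T≤10 °C ⇒ hinge +0.038·(4.5−10) = -0.2090
  SO₂ term: 0.0129·26.1^0.44·exp(0.046·73-0.2090) = 1.263
  Sd branch = 0.0175·Sd^0.57·e^(0.008·RH+0.085·T) = 1.6 μm/a
  sum: 1.263 + 1.6 → r_corr = 2.864 μm/a
ISO 9224: D(t) = r_corr · t^b with b = 0.813 (zinc, B1)
  D(15) = 2.864 × 15^0.813 = 2.864 × 9.04 = 25.89 μm

D(15) = 25.9 μm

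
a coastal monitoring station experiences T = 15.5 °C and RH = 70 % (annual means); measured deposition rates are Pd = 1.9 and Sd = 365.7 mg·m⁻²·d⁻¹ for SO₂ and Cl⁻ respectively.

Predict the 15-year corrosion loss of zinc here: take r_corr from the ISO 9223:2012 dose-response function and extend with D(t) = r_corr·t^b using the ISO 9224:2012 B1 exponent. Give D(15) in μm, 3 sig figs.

zinc: T>10 °C ⇒ hinge -0.071·(15.5−10) = -0.3905
  Pd branch = 0.0129·Pd^0.44·e^(0.046·RH+f) = 0.2898 μm/a
  Cl⁻ term: 0.0175·365.7^0.57·exp(0.008·70+0.085·15.5) = 3.307
  r_corr = 0.2898 + 3.307 = 3.597 μm/a
Power-law: D(15) = r_corr · 15^0.813
  D(15) = 3.597 × 15^0.813 = 3.597 × 9.04 = 32.51 μm

D(15) = 32.5 μm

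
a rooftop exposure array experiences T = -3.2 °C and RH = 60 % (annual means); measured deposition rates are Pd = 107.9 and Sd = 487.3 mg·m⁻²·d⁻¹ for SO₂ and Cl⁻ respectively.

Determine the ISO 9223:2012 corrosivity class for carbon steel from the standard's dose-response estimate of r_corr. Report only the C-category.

carbon steel: temperature factor f = +0.150·(-13.2) = -1.9800
  Pd branch = 1.77·Pd^0.52·e^(0.02·RH+f) = 9.255 μm/a
  Sd branch = 0.102·Sd^0.62·e^(0.033·RH+0.04·T) = 30.15 μm/a
  sum: 9.255 + 30.15 → r_corr = 39.41 μm/a
ISO 9223 Table 2 (carbon steel): 25 < 39.4 ≤ 50 μm/a ⇒ C3

C3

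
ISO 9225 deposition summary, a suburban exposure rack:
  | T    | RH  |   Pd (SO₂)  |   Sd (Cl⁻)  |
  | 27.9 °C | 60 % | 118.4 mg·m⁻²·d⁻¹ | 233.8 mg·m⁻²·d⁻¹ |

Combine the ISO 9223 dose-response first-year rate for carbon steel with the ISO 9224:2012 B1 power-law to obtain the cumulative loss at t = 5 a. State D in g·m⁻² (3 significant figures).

D(5) = 1.70e+03 g·m⁻²

carbon steel: f(T) = -0.054·(T−10) [T>10 °C] = -0.9666
  Pd branch = 1.77·Pd^0.52·e^(0.02·RH+f) = 26.76 μm/a
  Cl⁻ term: 0.102·233.8^0.62·exp(0.033·60+0.04·27.9) = 66.35
  r_corr = 26.76 + 66.35 = 93.11 μm/a
ISO 9224: D(t) = r_corr · t^b with b = 0.523 (carbon steel, B1)
  D(5) = 93.11 × 5^0.523 = 93.11 × 2.32 = 216.1 μm
  Mass loss = 216.1 μm × 7.85 g/cm³ = 1696 g·m⁻²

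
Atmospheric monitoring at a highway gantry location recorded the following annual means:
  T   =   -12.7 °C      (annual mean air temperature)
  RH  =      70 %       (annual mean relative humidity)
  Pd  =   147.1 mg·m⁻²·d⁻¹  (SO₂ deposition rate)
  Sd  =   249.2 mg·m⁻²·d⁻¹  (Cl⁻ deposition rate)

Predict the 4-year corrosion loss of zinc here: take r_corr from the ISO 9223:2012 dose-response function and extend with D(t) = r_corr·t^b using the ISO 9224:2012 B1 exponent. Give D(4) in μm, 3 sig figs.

zinc: f(T) = +0.038·(T−10) [T≤10 °C] = -0.8626
  Pd branch = 0.0129·Pd^0.44·e^(0.046·RH+f) = 1.225 μm/a
  Cl⁻ term: 0.0175·249.2^0.57·exp(0.008·70+0.085·-12.7) = 0.2418
  sum: 1.225 + 0.2418 → r_corr = 1.467 μm/a
Long-term exponent b (ISO 9224 Table 2, B1) = 0.813
  D(4) = 1.467 × 4^0.813 = 1.467 × 3.087 = 4.527 μm

D(4) = 4.53 μm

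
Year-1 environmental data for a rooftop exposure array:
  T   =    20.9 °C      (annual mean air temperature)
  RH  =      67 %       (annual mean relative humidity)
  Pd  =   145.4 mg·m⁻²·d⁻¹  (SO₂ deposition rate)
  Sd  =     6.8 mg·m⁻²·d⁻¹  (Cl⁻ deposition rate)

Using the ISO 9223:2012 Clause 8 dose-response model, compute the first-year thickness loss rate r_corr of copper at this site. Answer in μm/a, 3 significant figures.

r_corr = 0.956 μm/a

copper: f(T) = -0.080·(T−10) [T>10 °C] = -0.8720
  Pd branch = 0.0053·Pd^0.26·e^(0.059·RH+f) = 0.4213 μm/a
  Cl⁻ term: 0.01025·6.8^0.27·exp(0.036·67+0.049·20.9) = 0.5343
  sum: 0.4213 + 0.5343 → r_corr = 0.9556 μm/a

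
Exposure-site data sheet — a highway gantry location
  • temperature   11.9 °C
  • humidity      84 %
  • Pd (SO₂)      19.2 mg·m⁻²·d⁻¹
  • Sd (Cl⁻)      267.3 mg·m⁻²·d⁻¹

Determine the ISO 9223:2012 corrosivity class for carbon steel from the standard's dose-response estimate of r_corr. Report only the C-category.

carbon steel: T>10 °C ⇒ hinge -0.054·(11.9−10) = -0.1026
  sulphur-dioxide contribution → 39.84 μm/a
  chloride contribution → 83.93 μm/a
  ⇒ r_corr(carbon steel) = 123.8 μm/a
124 μm/a falls in (80, 200] for carbon steel → category C5

C5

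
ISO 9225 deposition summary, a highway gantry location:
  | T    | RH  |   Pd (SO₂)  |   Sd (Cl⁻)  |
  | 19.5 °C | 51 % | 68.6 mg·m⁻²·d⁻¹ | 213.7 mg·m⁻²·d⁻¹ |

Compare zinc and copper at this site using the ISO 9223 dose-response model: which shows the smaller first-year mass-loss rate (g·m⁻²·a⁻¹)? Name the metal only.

copper

zinc: f(T) = -0.071·(T−10) [T>10 °C] = -0.6745
  Pd branch = 0.0129·Pd^0.44·e^(0.046·RH+f) = 0.4411 μm/a
  Cl⁻ term: 0.0175·213.7^0.57·exp(0.008·51+0.085·19.5) = 2.938
  sum: 0.4411 + 2.938 → r_corr = 3.379 μm/a
  mass loss = 3.379 μm/a × 7.14 g/cm³ = 24.13 g·m⁻²·a⁻¹
copper: T>10 °C ⇒ hinge -0.080·(19.5−10) = -0.7600
  Pd branch = 0.0053·Pd^0.26·e^(0.059·RH+f) = 0.1508 μm/a
  Cl⁻ term: 0.01025·213.7^0.27·exp(0.036·51+0.049·19.5) = 0.7114
  r_corr = 0.1508 + 0.7114 = 0.8622 μm/a
  mass loss = 0.8622 μm/a × 8.96 g/cm³ = 7.725 g·m⁻²·a⁻¹
Ordering by g·m⁻²·a⁻¹: zinc (24.1) > copper (7.73)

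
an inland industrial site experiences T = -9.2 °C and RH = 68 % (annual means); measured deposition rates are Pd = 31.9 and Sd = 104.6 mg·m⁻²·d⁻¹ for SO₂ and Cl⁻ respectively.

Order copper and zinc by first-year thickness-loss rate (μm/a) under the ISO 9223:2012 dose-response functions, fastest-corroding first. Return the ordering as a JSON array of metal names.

["zinc", "copper"]

copper: f(T) = +0.126·(T−10) [T≤10 °C] = -2.4192
  SO₂ term: 0.0053·31.9^0.26·exp(0.059·68-2.4192) = 0.06412
  Sd branch = 0.01025·Sd^0.27·e^(0.036·RH+0.049·T) = 0.2651 μm/a
  sum: 0.06412 + 0.2651 → r_corr = 0.3292 μm/a
zinc: f(T) = +0.038·(T−10) [T≤10 °C] = -0.7296
  Pd branch = 0.0129·Pd^0.44·e^(0.046·RH+f) = 0.6514 μm/a
  Sd branch = 0.0175·Sd^0.57·e^(0.008·RH+0.085·T) = 0.1953 μm/a
  r_corr = 0.6514 + 0.1953 = 0.8468 μm/a
Ordering by μm/a: zinc (0.847) > copper (0.329)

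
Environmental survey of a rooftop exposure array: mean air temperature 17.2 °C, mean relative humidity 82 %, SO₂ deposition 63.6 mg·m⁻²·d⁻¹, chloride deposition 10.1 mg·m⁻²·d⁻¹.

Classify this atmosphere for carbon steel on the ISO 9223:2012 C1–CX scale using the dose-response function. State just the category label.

carbon steel: T>10 °C ⇒ hinge -0.054·(17.2−10) = -0.3888
  sulphur-dioxide contribution → 53.6 μm/a
  chloride contribution → 12.74 μm/a
  ⇒ r_corr(carbon steel) = 66.34 μm/a
ISO 9223 Table 2 (carbon steel): 50 < 66.3 ≤ 80 μm/a ⇒ C4

C4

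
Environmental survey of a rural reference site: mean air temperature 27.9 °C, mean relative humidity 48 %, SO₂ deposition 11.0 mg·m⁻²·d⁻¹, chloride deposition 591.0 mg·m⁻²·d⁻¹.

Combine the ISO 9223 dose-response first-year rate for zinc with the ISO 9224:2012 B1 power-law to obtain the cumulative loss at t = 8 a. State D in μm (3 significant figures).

zinc: T>10 °C ⇒ hinge -0.071·(27.9−10) = -1.2709
  sulphur-dioxide contribution → 0.09458 μm/a
  chloride contribution → 10.46 μm/a
  ⇒ r_corr(zinc) = 10.55 μm/a
ISO 9224: D(t) = r_corr · t^b with b = 0.813 (zinc, B1)
  D(8) = 10.55 × 8^0.813 = 10.55 × 5.423 = 57.24 μm

D(8) = 57.2 μm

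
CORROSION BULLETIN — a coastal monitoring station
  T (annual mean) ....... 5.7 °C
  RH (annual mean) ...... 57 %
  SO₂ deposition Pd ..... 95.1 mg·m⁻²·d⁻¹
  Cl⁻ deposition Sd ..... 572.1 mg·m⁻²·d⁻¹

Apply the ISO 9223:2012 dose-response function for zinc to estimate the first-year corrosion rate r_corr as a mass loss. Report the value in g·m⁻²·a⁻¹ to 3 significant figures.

zinc: f(T) = +0.038·(T−10) [T≤10 °C] = -0.1634
  sulphur-dioxide contribution → 1.119 μm/a
  chloride contribution → 1.672 μm/a
  ⇒ r_corr(zinc) = 2.791 μm/a
Convert to mass loss: 2.791 μm/a × 7.14 g/cm³ = 19.93 g·m⁻²·a⁻¹

r_corr = 19.9 g·m⁻²·a⁻¹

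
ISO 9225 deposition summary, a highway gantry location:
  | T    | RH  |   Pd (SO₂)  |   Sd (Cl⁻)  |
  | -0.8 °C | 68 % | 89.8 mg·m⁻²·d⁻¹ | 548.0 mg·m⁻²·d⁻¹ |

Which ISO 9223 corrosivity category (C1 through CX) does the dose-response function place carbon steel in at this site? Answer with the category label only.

C4

carbon steel: f(T) = +0.150·(T−10) [T≤10 °C] = -1.6200
  Pd branch = 1.77·Pd^0.52·e^(0.02·RH+f) = 14.15 μm/a
  Cl⁻ term: 0.102·548.0^0.62·exp(0.033·68+0.04·-0.8) = 46.48
  r_corr = 14.15 + 46.48 = 60.63 μm/a
60.6 μm/a falls in (50, 80] for carbon steel → category C4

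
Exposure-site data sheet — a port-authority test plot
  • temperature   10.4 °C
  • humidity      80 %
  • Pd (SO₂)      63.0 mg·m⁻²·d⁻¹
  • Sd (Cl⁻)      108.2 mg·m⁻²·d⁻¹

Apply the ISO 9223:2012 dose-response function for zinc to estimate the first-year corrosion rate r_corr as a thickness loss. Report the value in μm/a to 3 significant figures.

r_corr = 4.24 μm/a

zinc: f(T) = -0.071·(T−10) [T>10 °C] = -0.0284
  SO₂ term: 0.0129·63.0^0.44·exp(0.046·80-0.0284) = 3.077
  Cl⁻ term: 0.0175·108.2^0.57·exp(0.008·80+0.085·10.4) = 1.16
  sum: 3.077 + 1.16 → r_corr = 4.237 μm/a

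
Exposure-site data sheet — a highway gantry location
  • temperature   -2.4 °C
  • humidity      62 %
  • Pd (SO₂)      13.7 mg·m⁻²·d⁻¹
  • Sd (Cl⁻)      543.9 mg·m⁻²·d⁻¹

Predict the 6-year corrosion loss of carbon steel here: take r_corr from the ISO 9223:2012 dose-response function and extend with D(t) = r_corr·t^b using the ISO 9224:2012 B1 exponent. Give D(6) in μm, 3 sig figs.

D(6) = 100 μm

carbon steel: temperature factor f = +0.150·(-12.4) = -1.8600
  SO₂ term: 1.77·13.7^0.52·exp(0.02·62-1.8600) = 3.714
  Cl⁻ term: 0.102·543.9^0.62·exp(0.033·62+0.04·-2.4) = 35.6
  sum: 3.714 + 35.6 → r_corr = 39.32 μm/a
Power-law: D(6) = r_corr · 6^0.523
  D(6) = 39.32 × 6^0.523 = 39.32 × 2.553 = 100.4 μm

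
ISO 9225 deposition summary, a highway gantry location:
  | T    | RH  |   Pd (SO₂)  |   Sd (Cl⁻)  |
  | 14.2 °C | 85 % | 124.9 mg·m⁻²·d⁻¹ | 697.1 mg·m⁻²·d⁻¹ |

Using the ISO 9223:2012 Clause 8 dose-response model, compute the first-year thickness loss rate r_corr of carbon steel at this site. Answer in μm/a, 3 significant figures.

r_corr = 267 μm/a

carbon steel: T>10 °C ⇒ hinge -0.054·(14.2−10) = -0.2268
  Pd branch = 1.77·Pd^0.52·e^(0.02·RH+f) = 95.06 μm/a
  Sd branch = 0.102·Sd^0.62·e^(0.033·RH+0.04·T) = 172.3 μm/a
  sum: 95.06 + 172.3 → r_corr = 267.4 μm/a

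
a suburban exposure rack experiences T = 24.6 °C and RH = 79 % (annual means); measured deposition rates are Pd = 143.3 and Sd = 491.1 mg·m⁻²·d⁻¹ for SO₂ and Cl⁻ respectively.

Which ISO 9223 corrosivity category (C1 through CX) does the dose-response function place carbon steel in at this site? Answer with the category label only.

carbon steel: f(T) = -0.054·(T−10) [T>10 °C] = -0.7884
  sulphur-dioxide contribution → 51.64 μm/a
  chloride contribution → 172.5 μm/a
  ⇒ r_corr(carbon steel) = 224.1 μm/a
Category bounds: 200…700 μm/a bracket r_corr ⇒ CX

CX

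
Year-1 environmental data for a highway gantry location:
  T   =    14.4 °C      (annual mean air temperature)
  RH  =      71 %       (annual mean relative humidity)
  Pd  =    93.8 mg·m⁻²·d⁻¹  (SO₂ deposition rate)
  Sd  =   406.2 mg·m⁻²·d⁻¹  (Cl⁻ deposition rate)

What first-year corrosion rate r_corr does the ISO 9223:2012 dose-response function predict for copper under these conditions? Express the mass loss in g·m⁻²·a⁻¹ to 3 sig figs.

copper: T>10 °C ⇒ hinge -0.080·(14.4−10) = -0.3520
  Pd branch = 0.0053·Pd^0.26·e^(0.059·RH+f) = 0.8006 μm/a
  Sd branch = 0.01025·Sd^0.27·e^(0.036·RH+0.049·T) = 1.354 μm/a
  r_corr = 0.8006 + 1.354 = 2.155 μm/a
Convert to mass loss: 2.155 μm/a × 8.96 g/cm³ = 19.3 g·m⁻²·a⁻¹

r_corr = 19.3 g·m⁻²·a⁻¹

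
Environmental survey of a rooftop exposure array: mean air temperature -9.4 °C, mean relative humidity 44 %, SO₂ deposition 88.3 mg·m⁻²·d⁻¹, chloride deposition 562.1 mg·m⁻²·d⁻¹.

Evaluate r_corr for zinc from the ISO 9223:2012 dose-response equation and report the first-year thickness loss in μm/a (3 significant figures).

r_corr = 0.749 μm/a

zinc: temperature factor f = +0.038·(-19.4) = -0.7372
  Pd branch = 0.0129·Pd^0.44·e^(0.046·RH+f) = 0.3355 μm/a
  Cl⁻ term: 0.0175·562.1^0.57·exp(0.008·44+0.085·-9.4) = 0.4133
  sum: 0.3355 + 0.4133 → r_corr = 0.7488 μm/a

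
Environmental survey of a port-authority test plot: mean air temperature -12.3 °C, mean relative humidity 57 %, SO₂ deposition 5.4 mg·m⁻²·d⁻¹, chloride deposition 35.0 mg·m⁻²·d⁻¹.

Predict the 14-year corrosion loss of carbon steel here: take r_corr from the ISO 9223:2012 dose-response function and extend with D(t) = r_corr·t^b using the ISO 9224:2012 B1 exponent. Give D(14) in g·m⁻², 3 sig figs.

D(14) = 130 g·m⁻²

carbon steel: temperature factor f = +0.150·(-22.3) = -3.3450
  SO₂ term: 1.77·5.4^0.52·exp(0.02·57-3.3450) = 0.469
  Cl⁻ term: 0.102·35.0^0.62·exp(0.033·57+0.04·-12.3) = 3.708
  r_corr = 0.469 + 3.708 = 4.177 μm/a
ISO 9224: D(t) = r_corr · t^b with b = 0.523 (carbon steel, B1)
  D(14) = 4.177 × 14^0.523 = 4.177 × 3.976 = 16.61 μm
  Mass loss = 16.61 μm × 7.85 g/cm³ = 130.4 g·m⁻²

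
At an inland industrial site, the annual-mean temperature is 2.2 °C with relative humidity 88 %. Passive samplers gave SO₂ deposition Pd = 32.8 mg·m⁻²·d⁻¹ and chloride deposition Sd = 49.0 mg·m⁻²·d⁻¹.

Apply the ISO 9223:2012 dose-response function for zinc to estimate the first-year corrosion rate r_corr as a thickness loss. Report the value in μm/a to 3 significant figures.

zinc: T≤10 °C ⇒ hinge +0.038·(2.2−10) = -0.2964
  sulphur-dioxide contribution → 2.552 μm/a
  chloride contribution → 0.3921 μm/a
  total first-year rate 2.944 μm/a

r_corr = 2.94 μm/a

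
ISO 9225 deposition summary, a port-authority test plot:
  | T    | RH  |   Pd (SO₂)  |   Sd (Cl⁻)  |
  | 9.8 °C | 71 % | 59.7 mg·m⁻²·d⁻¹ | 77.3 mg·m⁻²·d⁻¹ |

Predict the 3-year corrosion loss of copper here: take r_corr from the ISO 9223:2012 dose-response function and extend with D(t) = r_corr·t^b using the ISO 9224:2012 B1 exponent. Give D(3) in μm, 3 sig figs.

D(3) = 3.49 μm

copper: temperature factor f = +0.126·(-0.2) = -0.0252
  SO₂ term: 0.0053·59.7^0.26·exp(0.059·71-0.0252) = 0.9871
  Cl⁻ term: 0.01025·77.3^0.27·exp(0.036·71+0.049·9.8) = 0.6905
  r_corr = 0.9871 + 0.6905 = 1.678 μm/a
Long-term exponent b (ISO 9224 Table 2, B1) = 0.667
  D(3) = 1.678 × 3^0.667 = 1.678 × 2.081 = 3.491 μm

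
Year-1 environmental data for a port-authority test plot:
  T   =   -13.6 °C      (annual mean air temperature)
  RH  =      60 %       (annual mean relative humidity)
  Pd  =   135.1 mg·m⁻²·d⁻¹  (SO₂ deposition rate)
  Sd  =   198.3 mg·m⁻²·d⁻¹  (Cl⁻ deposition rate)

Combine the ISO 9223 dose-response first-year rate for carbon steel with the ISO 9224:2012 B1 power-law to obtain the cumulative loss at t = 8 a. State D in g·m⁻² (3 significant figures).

D(8) = 316 g·m⁻²

carbon steel: T≤10 °C ⇒ hinge +0.150·(-13.6−10) = -3.5400
  sulphur-dioxide contribution → 2.186 μm/a
  chloride contribution → 11.39 μm/a
  ⇒ r_corr(carbon steel) = 13.58 μm/a
ISO 9224: D(t) = r_corr · t^b with b = 0.523 (carbon steel, B1)
  D(8) = 13.58 × 8^0.523 = 13.58 × 2.967 = 40.29 μm
  Mass loss = 40.29 μm × 7.85 g/cm³ = 316.2 g·m⁻²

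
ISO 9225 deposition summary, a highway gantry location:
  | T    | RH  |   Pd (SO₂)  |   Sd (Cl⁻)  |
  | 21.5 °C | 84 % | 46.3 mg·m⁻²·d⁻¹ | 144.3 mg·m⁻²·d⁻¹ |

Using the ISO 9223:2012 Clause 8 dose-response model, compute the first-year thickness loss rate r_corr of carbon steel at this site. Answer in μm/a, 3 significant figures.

carbon steel: T>10 °C ⇒ hinge -0.054·(21.5−10) = -0.6210
  Pd branch = 1.77·Pd^0.52·e^(0.02·RH+f) = 37.5 μm/a
  Cl⁻ term: 0.102·144.3^0.62·exp(0.033·84+0.04·21.5) = 84.08
  sum: 37.5 + 84.08 → r_corr = 121.6 μm/a

r_corr = 122 μm/a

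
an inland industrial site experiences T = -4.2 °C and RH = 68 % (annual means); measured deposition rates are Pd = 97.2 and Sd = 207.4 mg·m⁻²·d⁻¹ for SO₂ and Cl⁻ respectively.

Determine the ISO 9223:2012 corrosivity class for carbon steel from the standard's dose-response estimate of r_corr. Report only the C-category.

C3

carbon steel: T≤10 °C ⇒ hinge +0.150·(-4.2−10) = -2.1300
  SO₂ term: 1.77·97.2^0.52·exp(0.02·68-2.1300) = 8.854
  Sd branch = 0.102·Sd^0.62·e^(0.033·RH+0.04·T) = 22.21 μm/a
  sum: 8.854 + 22.21 → r_corr = 31.07 μm/a
ISO 9223 Table 2 (carbon steel): 25 < 31.1 ≤ 50 μm/a ⇒ C3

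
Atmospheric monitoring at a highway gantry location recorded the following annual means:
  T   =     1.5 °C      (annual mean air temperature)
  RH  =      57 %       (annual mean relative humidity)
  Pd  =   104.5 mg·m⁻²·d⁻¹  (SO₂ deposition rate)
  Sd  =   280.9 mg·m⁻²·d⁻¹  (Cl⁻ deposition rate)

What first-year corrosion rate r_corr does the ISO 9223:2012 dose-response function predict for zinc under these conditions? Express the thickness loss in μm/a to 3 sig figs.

zinc: f(T) = +0.038·(T−10) [T≤10 °C] = -0.3230
  SO₂ term: 0.0129·104.5^0.44·exp(0.046·57-0.3230) = 0.9941
  Cl⁻ term: 0.0175·280.9^0.57·exp(0.008·57+0.085·1.5) = 0.7801
  sum: 0.9941 + 0.7801 → r_corr = 1.774 μm/a

r_corr = 1.77 μm/a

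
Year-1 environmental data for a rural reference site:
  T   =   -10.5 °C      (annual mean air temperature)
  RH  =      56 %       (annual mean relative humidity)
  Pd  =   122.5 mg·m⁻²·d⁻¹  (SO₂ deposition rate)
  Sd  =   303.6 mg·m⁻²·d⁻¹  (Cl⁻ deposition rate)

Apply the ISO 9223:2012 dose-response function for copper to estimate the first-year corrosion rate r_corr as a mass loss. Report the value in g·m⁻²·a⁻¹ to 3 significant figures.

copper: temperature factor f = +0.126·(-20.5) = -2.5830
  SO₂ term: 0.0053·122.5^0.26·exp(0.059·56-2.5830) = 0.03805
  Cl⁻ term: 0.01025·303.6^0.27·exp(0.036·56+0.049·-10.5) = 0.2153
  sum: 0.03805 + 0.2153 → r_corr = 0.2533 μm/a
Convert to mass loss: 0.2533 μm/a × 8.96 g/cm³ = 2.27 g·m⁻²·a⁻¹

r_corr = 2.27 g·m⁻²·a⁻¹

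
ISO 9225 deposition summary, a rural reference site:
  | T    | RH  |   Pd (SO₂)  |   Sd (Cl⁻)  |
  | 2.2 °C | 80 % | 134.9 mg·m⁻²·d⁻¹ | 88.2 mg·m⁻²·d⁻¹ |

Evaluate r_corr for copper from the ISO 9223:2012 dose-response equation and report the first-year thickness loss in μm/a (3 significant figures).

r_corr = 1.48 μm/a

copper: f(T) = +0.126·(T−10) [T≤10 °C] = -0.9828
  sulphur-dioxide contribution → 0.7964 μm/a
  chloride contribution → 0.6817 μm/a
  total first-year rate 1.478 μm/a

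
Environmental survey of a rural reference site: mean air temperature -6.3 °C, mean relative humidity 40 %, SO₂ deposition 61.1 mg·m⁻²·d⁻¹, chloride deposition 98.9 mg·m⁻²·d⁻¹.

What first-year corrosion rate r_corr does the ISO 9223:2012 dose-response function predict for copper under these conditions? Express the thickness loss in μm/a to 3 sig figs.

r_corr = 0.131 μm/a

copper: T≤10 °C ⇒ hinge +0.126·(-6.3−10) = -2.0538
  Pd branch = 0.0053·Pd^0.26·e^(0.059·RH+f) = 0.02097 μm/a
  Sd branch = 0.01025·Sd^0.27·e^(0.036·RH+0.049·T) = 0.1098 μm/a
  r_corr = 0.02097 + 0.1098 = 0.1308 μm/a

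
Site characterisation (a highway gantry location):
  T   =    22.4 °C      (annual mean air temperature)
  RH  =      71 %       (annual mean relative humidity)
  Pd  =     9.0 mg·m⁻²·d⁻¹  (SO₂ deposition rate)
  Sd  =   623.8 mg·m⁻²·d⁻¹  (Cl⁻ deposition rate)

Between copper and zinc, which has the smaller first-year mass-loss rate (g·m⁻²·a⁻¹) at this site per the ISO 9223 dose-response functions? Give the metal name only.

copper

copper: temperature factor f = -0.080·(12.4) = -0.9920
  SO₂ term: 0.0053·9.0^0.26·exp(0.059·71-0.9920) = 0.2295
  Cl⁻ term: 0.01025·623.8^0.27·exp(0.036·71+0.049·22.4) = 2.25
  r_corr = 0.2295 + 2.25 = 2.479 μm/a
  mass loss = 2.479 μm/a × 8.96 g/cm³ = 22.21 g·m⁻²·a⁻¹
zinc: T>10 °C ⇒ hinge -0.071·(22.4−10) = -0.8804
  Pd branch = 0.0129·Pd^0.44·e^(0.046·RH+f) = 0.3686 μm/a
  Cl⁻ term: 0.0175·623.8^0.57·exp(0.008·71+0.085·22.4) = 8.124
  sum: 0.3686 + 8.124 → r_corr = 8.493 μm/a
  mass loss = 8.493 μm/a × 7.14 g/cm³ = 60.64 g·m⁻²·a⁻¹
Ordering by g·m⁻²·a⁻¹: zinc (60.6) > copper (22.2)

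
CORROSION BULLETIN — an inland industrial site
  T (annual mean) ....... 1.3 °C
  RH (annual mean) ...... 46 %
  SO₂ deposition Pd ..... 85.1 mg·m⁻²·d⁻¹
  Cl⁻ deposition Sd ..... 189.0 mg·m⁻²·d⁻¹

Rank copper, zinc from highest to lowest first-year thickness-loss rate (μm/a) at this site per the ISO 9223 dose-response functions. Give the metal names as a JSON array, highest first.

["zinc", "copper"]

copper: f(T) = +0.126·(T−10) [T≤10 °C] = -1.0962
  SO₂ term: 0.0053·85.1^0.26·exp(0.059·46-1.0962) = 0.08485
  Cl⁻ term: 0.01025·189.0^0.27·exp(0.036·46+0.049·1.3) = 0.2356
  sum: 0.08485 + 0.2356 → r_corr = 0.3205 μm/a
zinc: f(T) = +0.038·(T−10) [T≤10 °C] = -0.3306
  Pd branch = 0.0129·Pd^0.44·e^(0.046·RH+f) = 0.5434 μm/a
  Sd branch = 0.0175·Sd^0.57·e^(0.008·RH+0.085·T) = 0.5603 μm/a
  r_corr = 0.5434 + 0.5603 = 1.104 μm/a
Ordering by μm/a: zinc (1.1) > copper (0.32)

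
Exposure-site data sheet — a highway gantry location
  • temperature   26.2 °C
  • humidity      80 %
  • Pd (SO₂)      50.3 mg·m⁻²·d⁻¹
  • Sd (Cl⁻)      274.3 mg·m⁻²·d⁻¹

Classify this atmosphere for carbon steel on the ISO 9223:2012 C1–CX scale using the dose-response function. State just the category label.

C5

carbon steel: temperature factor f = -0.054·(16.2) = -0.8748
  SO₂ term: 1.77·50.3^0.52·exp(0.02·80-0.8748) = 28.04
  Cl⁻ term: 0.102·274.3^0.62·exp(0.033·80+0.04·26.2) = 132.4
  sum: 28.04 + 132.4 → r_corr = 160.5 μm/a
ISO 9223 Table 2 (carbon steel): 80 < 160 ≤ 200 μm/a ⇒ C5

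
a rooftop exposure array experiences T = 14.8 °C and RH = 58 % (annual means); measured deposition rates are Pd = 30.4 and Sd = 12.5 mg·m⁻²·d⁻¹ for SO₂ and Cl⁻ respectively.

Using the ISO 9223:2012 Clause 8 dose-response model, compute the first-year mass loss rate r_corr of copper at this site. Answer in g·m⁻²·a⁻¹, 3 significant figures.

copper: f(T) = -0.080·(T−10) [T>10 °C] = -0.3840
  Pd branch = 0.0053·Pd^0.26·e^(0.059·RH+f) = 0.2687 μm/a
  Sd branch = 0.01025·Sd^0.27·e^(0.036·RH+0.049·T) = 0.3378 μm/a
  r_corr = 0.2687 + 0.3378 = 0.6065 μm/a
Convert to mass loss: 0.6065 μm/a × 8.96 g/cm³ = 5.434 g·m⁻²·a⁻¹

r_corr = 5.43 g·m⁻²·a⁻¹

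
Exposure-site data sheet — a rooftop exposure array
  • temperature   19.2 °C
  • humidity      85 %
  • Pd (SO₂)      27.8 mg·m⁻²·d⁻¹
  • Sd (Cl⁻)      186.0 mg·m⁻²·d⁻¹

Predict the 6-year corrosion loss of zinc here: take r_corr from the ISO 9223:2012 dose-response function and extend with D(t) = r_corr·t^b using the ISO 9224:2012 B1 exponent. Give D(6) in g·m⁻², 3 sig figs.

D(6) = 151 g·m⁻²

zinc: f(T) = -0.071·(T−10) [T>10 °C] = -0.6532
  sulphur-dioxide contribution → 1.447 μm/a
  chloride contribution → 3.473 μm/a
  ⇒ r_corr(zinc) = 4.92 μm/a
ISO 9224: D(t) = r_corr · t^b with b = 0.813 (zinc, B1)
  D(6) = 4.92 × 6^0.813 = 4.92 × 4.292 = 21.12 μm
  Mass loss = 21.12 μm × 7.14 g/cm³ = 150.8 g·m⁻²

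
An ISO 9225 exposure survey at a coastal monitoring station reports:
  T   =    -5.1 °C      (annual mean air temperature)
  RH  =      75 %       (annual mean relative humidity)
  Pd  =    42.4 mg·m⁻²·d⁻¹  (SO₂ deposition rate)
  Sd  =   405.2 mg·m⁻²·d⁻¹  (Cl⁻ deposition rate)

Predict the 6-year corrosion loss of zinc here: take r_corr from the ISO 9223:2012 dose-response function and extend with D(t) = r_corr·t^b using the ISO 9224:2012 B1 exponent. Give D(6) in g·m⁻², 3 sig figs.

zinc: T≤10 °C ⇒ hinge +0.038·(-5.1−10) = -0.5738
  Pd branch = 0.0129·Pd^0.44·e^(0.046·RH+f) = 1.191 μm/a
  Sd branch = 0.0175·Sd^0.57·e^(0.008·RH+0.085·T) = 0.6335 μm/a
  r_corr = 1.191 + 0.6335 = 1.824 μm/a
Long-term exponent b (ISO 9224 Table 2, B1) = 0.813
  D(6) = 1.824 × 6^0.813 = 1.824 × 4.292 = 7.828 μm
  Mass loss = 7.828 μm × 7.14 g/cm³ = 55.89 g·m⁻²

D(6) = 55.9 g·m⁻²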